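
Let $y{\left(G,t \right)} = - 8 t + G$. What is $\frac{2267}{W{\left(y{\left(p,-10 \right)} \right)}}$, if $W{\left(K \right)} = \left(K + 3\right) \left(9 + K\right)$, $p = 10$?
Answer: $\frac{2267}{9207} \approx 0.24623$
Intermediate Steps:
$y{\left(G,t \right)} = G - 8 t$
$W{\left(K \right)} = \left(3 + K\right) \left(9 + K\right)$
$\frac{2267}{W{\left(y{\left(p,-10 \right)} \right)}} = \frac{2267}{27 + \left(10 - -80\right)^{2} + 12 \left(10 - -80\right)} = \frac{2267}{27 + \left(10 + 80\right)^{2} + 12 \left(10 + 80\right)} = \frac{2267}{27 + 90^{2} + 12 \cdot 90} = \frac{2267}{27 + 8100 + 1080} = \frac{2267}{9207}$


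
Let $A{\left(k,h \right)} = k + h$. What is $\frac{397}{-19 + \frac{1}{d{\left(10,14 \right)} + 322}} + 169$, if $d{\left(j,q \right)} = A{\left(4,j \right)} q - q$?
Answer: $\frac{1418087}{9575} \approx 148.1$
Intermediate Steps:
$A{\left(k,h \right)} = h + k$
$d{\left(j,q \right)} = - q + q \left(4 + j\right)$ ($d{\left(j,q \right)} = \left(j + 4\right) q - q = \left(4 + j\right) q - q = q \left(4 + j\right) - q = - q + q \left(4 + j\right)$)
$\frac{397}{-19 + \frac{1}{d{\left(10,14 \right)} + 322}} + 169 = \frac{397}{-19 + \frac{1}{14 \left(3 + 10\right) + 322}} + 169 = \frac{397}{-19 + \frac{1}{14 \cdot 13 + 322}} + 169 = \frac{397}{-19 + \frac{1}{182 + 322}} + 169 = \frac{397}{-19 + \frac{1}{504}} + 169 = \frac{397}{- \frac{9575}{504}} + 169 = 397 \left(- \frac{504}{9575}\right) + 169 = - \frac{200088}{9575} + 169 = \frac{1418087}{9575}$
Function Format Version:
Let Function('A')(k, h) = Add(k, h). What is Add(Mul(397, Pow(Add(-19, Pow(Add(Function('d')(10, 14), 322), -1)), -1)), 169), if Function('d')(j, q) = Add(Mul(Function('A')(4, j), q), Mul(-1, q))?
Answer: Rational(1418087, 9575) ≈ 148.10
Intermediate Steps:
Function('A')(k, h) = Add(h, k)
Function('d')(j, q) = Add(Mul(-1, q), Mul(q, Add(4, j))) (Function('d')(j, q) = Add(Mul(Add(j, 4), q), Mul(-1, q)) = Add(Mul(Add(4, j), q), Mul(-1, q)) = Add(Mul(q, Add(4, j)), Mul(-1, q)) = Add(Mul(-1, q), Mul(q, Add(4, j))))
Add(Mul(397, Pow(Add(-19, Pow(Add(Function('d')(10, 14), 322), -1)), -1)), 169) = Add(Mul(397, Pow(Add(-19, Pow(Add(Mul(14, Add(3, 10)), 322), -1)), -1)), 169) = Add(Mul(397, Pow(Add(-19, Pow(Add(Mul(14, 13), 322), -1)), -1)), 169) = Add(Mul(397, Pow(Add(-19, Pow(Add(182, 322), -1)), -1)), 169) = Add(Mul(397, Pow(Add(-19, Pow(504, -1)), -1)), 169) = Add(Mul(397, Pow(Add(-19, Rational(1, 504)), -1)), 169) = Add(Mul(397, Pow(Rational(-9575, 504), -1)), 169) = Add(Mul(397, Rational(-504, 9575)), 169) = Add(Rational(-200088, 9575), 169) = Rational(1418087, 9575)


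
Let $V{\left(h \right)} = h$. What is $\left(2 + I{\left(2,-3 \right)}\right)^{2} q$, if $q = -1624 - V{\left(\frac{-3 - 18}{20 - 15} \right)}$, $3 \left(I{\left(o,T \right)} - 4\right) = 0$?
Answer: $- \frac{291564}{5} \approx -58313.0$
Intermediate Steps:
$I{\left(o,T \right)} = 4$ ($I{\left(o,T \right)} = 4 + \frac{1}{3} \cdot 0 = 4 + 0 = 4$)
$q = - \frac{8099}{5}$ ($q = -1624 - \frac{-3 - 18}{20 - 15} = -1624 - - \frac{21}{5} = -1624 + \frac{21}{5} = - \frac{8099}{5} \approx -1619.8$)
$\left(2 + I{\left(2,-3 \right)}\right)^{2} q = \left(2 + 4\right)^{2} \left(- \frac{8099}{5}\right) = 6^{2} \left(- \frac{8099}{5}\right) = 36 \left(- \frac{8099}{5}\right) = - \frac{291564}{5}$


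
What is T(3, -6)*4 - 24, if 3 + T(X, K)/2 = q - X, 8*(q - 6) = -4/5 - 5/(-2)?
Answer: -223/10 ≈ -22.300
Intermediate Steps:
q = 497/80 (q = 6 + (-4/5 - 5/(-2))/8 = 6 + (-4*⅕ - 5*(-½))/8 = 6 + (-⅘ + 5/2)/8 = 6 + (⅛)*(17/10) = 6 + 17/80 = 497/80 ≈ 6.2125)
T(X, K) = 257/40 - 2*X (T(X, K) = -6 + 2*(497/80 - X) = -6 + (497/40 - 2*X) = 257/40 - 2*X)
T(3, -6)*4 - 24 = (257/40 - 2*3)*4 - 24 = (257/40 - 6)*4 - 24 = (17/40)*4 - 24 = 17/10 - 24 = -223/10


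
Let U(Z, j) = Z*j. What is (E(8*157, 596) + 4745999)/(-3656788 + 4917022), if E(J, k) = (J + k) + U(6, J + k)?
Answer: 1586321/420078 ≈ 3.7763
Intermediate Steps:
E(J, k) = 7*J + 7*k (E(J, k) = (J + k) + 6*(J + k) = (J + k) + (6*J + 6*k) = 7*J + 7*k)
(E(8*157, 596) + 4745999)/(-3656788 + 4917022) = ((7*(8*157) + 7*596) + 4745999)/(-3656788 + 4917022) = ((7*1256 + 4172) + 4745999)/1260234 = ((8792 + 4172) + 4745999)*(1/1260234) = (12964 + 4745999)*(1/1260234) = 4758963*(1/1260234) = 1586321/420078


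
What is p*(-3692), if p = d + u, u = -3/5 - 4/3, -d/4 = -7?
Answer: -1443572/15 ≈ -96238.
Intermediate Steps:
d = 28 (d = -4*(-7) = 28)
u = -29/15 (u = -3*⅕ - 4*⅓ = -⅗ - 4/3 = -29/15 ≈ -1.9333)
p = 391/15 (p = 28 - 29/15 = 391/15 ≈ 26.067)
p*(-3692) = (391/15)*(-3692) = -1443572/15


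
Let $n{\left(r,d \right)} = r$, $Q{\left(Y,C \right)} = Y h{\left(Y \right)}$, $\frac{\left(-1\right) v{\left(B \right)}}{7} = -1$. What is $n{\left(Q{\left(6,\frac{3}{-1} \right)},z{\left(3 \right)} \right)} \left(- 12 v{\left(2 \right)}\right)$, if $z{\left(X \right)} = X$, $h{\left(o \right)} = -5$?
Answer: $2520$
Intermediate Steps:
$v{\left(B \right)} = 7$ ($v{\left(B \right)} = \left(-7\right) \left(-1\right) = 7$)
$Q{\left(Y,C \right)} = - 5 Y$ ($Q{\left(Y,C \right)} = Y \left(-5\right) = - 5 Y$)
$n{\left(Q{\left(6,\frac{3}{-1} \right)},z{\left(3 \right)} \right)} \left(- 12 v{\left(2 \right)}\right) = \left(-5\right) 6 \left(\left(-12\right) 7\right) = \left(-30\right) \left(-84\right) = 2520$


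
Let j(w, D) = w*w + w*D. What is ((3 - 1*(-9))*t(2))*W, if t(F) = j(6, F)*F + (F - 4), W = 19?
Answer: 21432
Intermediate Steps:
j(w, D) = w**2 + D*w
t(F) = -4 + F + F*(36 + 6*F) (t(F) = (6*(F + 6))*F + (F - 4) = (6*(6 + F))*F + (-4 + F) = (36 + 6*F)*F + (-4 + F) = F*(36 + 6*F) + (-4 + F) = -4 + F + F*(36 + 6*F))
((3 - 1*(-9))*t(2))*W = ((3 - 1*(-9))*(-4 + 2 + 6*2*(6 + 2)))*19 = ((3 + 9)*(-4 + 2 + 6*2*8))*19 = (12*(-4 + 2 + 96))*19 = (12*94)*19 = 1128*19 = 21432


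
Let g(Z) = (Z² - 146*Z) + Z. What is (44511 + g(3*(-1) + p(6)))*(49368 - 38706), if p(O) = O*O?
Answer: 435169530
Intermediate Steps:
p(O) = O²
g(Z) = Z² - 145*Z
(44511 + g(3*(-1) + p(6)))*(49368 - 38706) = (44511 + (3*(-1) + 6²)*(-145 + (3*(-1) + 6²)))*(49368 - 38706) = (44511 + (-3 + 36)*(-145 + (-3 + 36)))*10662 = (44511 + 33*(-145 + 33))*10662 = (44511 + 33*(-112))*10662 = (44511 - 3696)*10662 = 40815*10662 = 435169530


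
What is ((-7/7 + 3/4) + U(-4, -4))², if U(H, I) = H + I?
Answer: 1089/16 ≈ 68.063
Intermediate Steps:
((-7/7 + 3/4) + U(-4, -4))² = ((-7/7 + 3/4) + (-4 - 4))² = ((-7*⅐ + 3*(¼)) - 8)² = ((-1 + ¾) - 8)² = (-¼ - 8)² = (-33/4)² = 1089/16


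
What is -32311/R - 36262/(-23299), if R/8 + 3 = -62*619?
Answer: 11886988565/7153911352 ≈ 1.6616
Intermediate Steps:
R = -307048 (R = -24 + 8*(-62*619) = -24 + 8*(-38378) = -24 - 307024 = -307048)
-32311/R - 36262/(-23299) = -32311/(-307048) - 36262/(-23299) = -32311*(-1/307048) - 36262*(-1/23299) = 32311/307048 + 36262/23299 = 11886988565/7153911352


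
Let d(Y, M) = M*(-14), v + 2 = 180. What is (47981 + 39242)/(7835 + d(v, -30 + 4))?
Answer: 87223/8199 ≈ 10.638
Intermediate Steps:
v = 178 (v = -2 + 180 = 178)
d(Y, M) = -14*M
(47981 + 39242)/(7835 + d(v, -30 + 4)) = (47981 + 39242)/(7835 - 14*(-30 + 4)) = 87223/(7835 - 14*(-26)) = 87223/(7835 + 364) = 87223/8199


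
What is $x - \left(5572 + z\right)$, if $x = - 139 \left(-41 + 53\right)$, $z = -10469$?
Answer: $3229$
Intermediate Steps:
$x = -1668$ ($x = \left(-139\right) 12 = -1668$)
$x - \left(5572 + z\right) = -1668 - \left(5572 - 10469\right) = -1668 - -4897 = -1668 + 4897 = 3229$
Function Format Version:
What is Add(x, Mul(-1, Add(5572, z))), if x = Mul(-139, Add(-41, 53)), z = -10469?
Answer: 3229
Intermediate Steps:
x = -1668 (x = Mul(-139, 12) = -1668)
Add(x, Mul(-1, Add(5572, z))) = Add(-1668, Mul(-1, Add(5572, -10469))) = Add(-1668, Mul(-1, -4897)) = Add(-1668, 4897) = 3229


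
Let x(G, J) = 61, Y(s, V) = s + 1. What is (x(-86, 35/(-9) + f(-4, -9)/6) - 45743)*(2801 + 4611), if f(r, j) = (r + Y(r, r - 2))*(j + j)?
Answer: -338594984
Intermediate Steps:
Y(s, V) = 1 + s
f(r, j) = 2*j*(1 + 2*r) (f(r, j) = (r + (1 + r))*(j + j) = (1 + 2*r)*(2*j) = 2*j*(1 + 2*r))
(x(-86, 35/(-9) + f(-4, -9)/6) - 45743)*(2801 + 4611) = (61 - 45743)*(2801 + 4611) = -45682*7412 = -338594984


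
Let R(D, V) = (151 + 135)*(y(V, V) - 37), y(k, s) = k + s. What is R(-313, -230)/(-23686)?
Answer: 5467/911 ≈ 6.0011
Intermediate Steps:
R(D, V) = -10582 + 572*V (R(D, V) = (151 + 135)*((V + V) - 37) = 286*(2*V - 37) = 286*(-37 + 2*V) = -10582 + 572*V)
R(-313, -230)/(-23686) = (-10582 + 572*(-230))/(-23686) = (-10582 - 131560)*(-1/23686) = -142142*(-1/23686) = 5467/911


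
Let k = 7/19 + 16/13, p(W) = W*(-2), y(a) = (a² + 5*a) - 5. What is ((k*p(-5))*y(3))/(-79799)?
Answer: -3950/1037387 ≈ -0.0038076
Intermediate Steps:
y(a) = -5 + a² + 5*a
p(W) = -2*W
k = 395/247 (k = 7*(1/19) + 16*(1/13) = 7/19 + 16/13 = 395/247 ≈ 1.5992)
((k*p(-5))*y(3))/(-79799) = ((395*(-2*(-5))/247)*(-5 + 3² + 5*3))/(-79799) = (((395/247)*10)*(-5 + 9 + 15))*(-1/79799) = ((3950/247)*19)*(-1/79799) = (3950/13)*(-1/79799) = -3950/1037387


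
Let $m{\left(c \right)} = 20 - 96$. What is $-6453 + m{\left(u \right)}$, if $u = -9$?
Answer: $-6529$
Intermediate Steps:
$m{\left(c \right)} = -76$ ($m{\left(c \right)} = 20 - 96 = -76$)
$-6453 + m{\left(u \right)} = -6453 - 76 = -6529$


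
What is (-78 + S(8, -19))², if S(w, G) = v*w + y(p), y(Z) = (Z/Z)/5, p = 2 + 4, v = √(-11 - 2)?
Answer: 130521/25 - 6224*I*√13/5 ≈ 5220.8 - 4488.2*I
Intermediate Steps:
v = I*√13 (v = √(-13) = I*√13 ≈ 3.6056*I)
p = 6
y(Z) = ⅕ (y(Z) = 1*(⅕) = ⅕)
S(w, G) = ⅕ + I*w*√13 (S(w, G) = (I*√13)*w + ⅕ = I*w*√13 + ⅕ = ⅕ + I*w*√13)
(-78 + S(8, -19))² = (-78 + (⅕ + I*8*√13))² = (-78 + (⅕ + 8*I*√13))² = (-389/5 + 8*I*√13)²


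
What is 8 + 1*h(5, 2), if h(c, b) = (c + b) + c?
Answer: 20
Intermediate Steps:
h(c, b) = b + 2*c (h(c, b) = (b + c) + c = b + 2*c)
8 + 1*h(5, 2) = 8 + 1*(2 + 2*5) = 8 + 1*(2 + 10) = 8 + 1*12 = 8 + 12 = 20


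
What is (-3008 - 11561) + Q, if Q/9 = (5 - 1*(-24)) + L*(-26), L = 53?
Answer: -26710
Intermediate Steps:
Q = -12141 (Q = 9*((5 - 1*(-24)) + 53*(-26)) = 9*((5 + 24) - 1378) = 9*(29 - 1378) = 9*(-1349) = -12141)
(-3008 - 11561) + Q = (-3008 - 11561) - 12141 = -14569 - 12141 = -26710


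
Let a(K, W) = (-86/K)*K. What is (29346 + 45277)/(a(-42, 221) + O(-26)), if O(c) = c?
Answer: -74623/112 ≈ -666.28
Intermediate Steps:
a(K, W) = -86
(29346 + 45277)/(a(-42, 221) + O(-26)) = (29346 + 45277)/(-86 - 26) = 74623/(-112) = 74623*(-1/112) = -74623/112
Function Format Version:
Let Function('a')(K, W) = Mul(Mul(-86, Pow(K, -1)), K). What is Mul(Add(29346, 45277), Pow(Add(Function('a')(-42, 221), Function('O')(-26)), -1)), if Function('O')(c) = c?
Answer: Rational(-74623, 112) ≈ -666.28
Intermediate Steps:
Function('a')(K, W) = -86
Mul(Add(29346, 45277), Pow(Add(Function('a')(-42, 221), Function('O')(-26)), -1)) = Mul(Add(29346, 45277), Pow(Add(-86, -26), -1)) = Mul(74623, Pow(-112, -1)) = Mul(74623, Rational(-1, 112)) = Rational(-74623, 112)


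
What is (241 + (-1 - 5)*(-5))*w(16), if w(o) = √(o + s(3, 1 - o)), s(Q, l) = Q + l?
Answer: 542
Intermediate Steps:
w(o) = 2 (w(o) = √(o + (3 + (1 - o))) = √(o + (4 - o)) = √4 = 2)
(241 + (-1 - 5)*(-5))*w(16) = (241 + (-1 - 5)*(-5))*2 = (241 - 6*(-5))*2 = (241 + 30)*2 = 271*2 = 542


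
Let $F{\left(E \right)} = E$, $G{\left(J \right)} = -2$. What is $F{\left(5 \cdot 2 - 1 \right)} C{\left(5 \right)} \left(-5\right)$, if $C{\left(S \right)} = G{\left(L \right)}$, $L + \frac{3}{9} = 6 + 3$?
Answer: $90$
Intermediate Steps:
$L = \frac{26}{3}$ ($L = - \frac{1}{3} + \left(6 + 3\right) = - \frac{1}{3} + 9 = \frac{26}{3} \approx 8.6667$)
$C{\left(S \right)} = -2$
$F{\left(5 \cdot 2 - 1 \right)} C{\left(5 \right)} \left(-5\right) = \left(5 \cdot 2 - 1\right) \left(-2\right) \left(-5\right) = \left(10 - 1\right) \left(-2\right) \left(-5\right) = 9 \left(-2\right) \left(-5\right) = \left(-18\right) \left(-5\right) = 90$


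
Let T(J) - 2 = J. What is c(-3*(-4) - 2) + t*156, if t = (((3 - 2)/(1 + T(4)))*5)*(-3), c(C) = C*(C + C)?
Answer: -940/7 ≈ -134.29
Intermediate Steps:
T(J) = 2 + J
c(C) = 2*C² (c(C) = C*(2*C) = 2*C²)
t = -15/7 (t = (((3 - 2)/(1 + (2 + 4)))*5)*(-3) = ((1/(1 + 6))*5)*(-3) = ((1/7)*5)*(-3) = ((1*(⅐))*5)*(-3) = ((⅐)*5)*(-3) = (5/7)*(-3) = -15/7 ≈ -2.1429)
c(-3*(-4) - 2) + t*156 = 2*(-3*(-4) - 2)² - 15/7*156 = 2*(12 - 2)² - 2340/7 = 2*10² - 2340/7 = 2*100 - 2340/7 = 200 - 2340/7 = -940/7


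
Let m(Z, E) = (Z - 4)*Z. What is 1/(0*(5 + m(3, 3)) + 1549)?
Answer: 1/1549 ≈ 0.00064558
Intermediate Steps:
m(Z, E) = Z*(-4 + Z) (m(Z, E) = (-4 + Z)*Z = Z*(-4 + Z))
1/(0*(5 + m(3, 3)) + 1549) = 1/(0*(5 + 3*(-4 + 3)) + 1549) = 1/(0*(5 + 3*(-1)) + 1549) = 1/(0*(5 - 3) + 1549) = 1/(0*2 + 1549) = 1/(0 + 1549) = 1/1549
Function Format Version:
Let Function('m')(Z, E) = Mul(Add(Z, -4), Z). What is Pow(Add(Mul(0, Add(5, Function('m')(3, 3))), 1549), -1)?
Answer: Rational(1, 1549) ≈ 0.00064558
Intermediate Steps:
Function('m')(Z, E) = Mul(Z, Add(-4, Z)) (Function('m')(Z, E) = Mul(Add(-4, Z), Z) = Mul(Z, Add(-4, Z)))
Pow(Add(Mul(0, Add(5, Function('m')(3, 3))), 1549), -1) = Pow(Add(Mul(0, Add(5, Mul(3, Add(-4, 3)))), 1549), -1) = Pow(Add(Mul(0, Add(5, Mul(3, -1))), 1549), -1) = Pow(Add(Mul(0, Add(5, -3)), 1549), -1) = Pow(Add(Mul(0, 2), 1549), -1) = Pow(Add(0, 1549), -1) = Pow(1549, -1) = Rational(1, 1549)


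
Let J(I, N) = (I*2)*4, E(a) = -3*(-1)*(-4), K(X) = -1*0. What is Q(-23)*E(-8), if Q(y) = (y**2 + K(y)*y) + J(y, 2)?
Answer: -4140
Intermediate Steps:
K(X) = 0
E(a) = -12 (E(a) = 3*(-4) = -12)
J(I, N) = 8*I (J(I, N) = (2*I)*4 = 8*I)
Q(y) = y**2 + 8*y (Q(y) = (y**2 + 0*y) + 8*y = (y**2 + 0) + 8*y = y**2 + 8*y)
Q(-23)*E(-8) = -23*(8 - 23)*(-12) = -23*(-15)*(-12) = 345*(-12) = -4140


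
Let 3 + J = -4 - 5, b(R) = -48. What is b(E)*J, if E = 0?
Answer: 576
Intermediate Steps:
J = -12 (J = -3 + (-4 - 5) = -3 - 9 = -12)
b(E)*J = -48*(-12) = 576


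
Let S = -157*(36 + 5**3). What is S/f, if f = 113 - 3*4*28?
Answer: 25277/223 ≈ 113.35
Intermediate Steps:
S = -25277 (S = -157*(36 + 125) = -157*161 = -25277)
f = -223 (f = 113 - 12*28 = 113 - 336 = -223)
S/f = -25277/(-223) = -25277*(-1/223) = 25277/223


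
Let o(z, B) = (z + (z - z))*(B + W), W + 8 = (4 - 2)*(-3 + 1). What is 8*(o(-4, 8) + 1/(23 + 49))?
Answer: 1153/9 ≈ 128.11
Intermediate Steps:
W = -12 (W = -8 + (4 - 2)*(-3 + 1) = -8 + 2*(-2) = -8 - 4 = -12)
o(z, B) = z*(-12 + B) (o(z, B) = (z + (z - z))*(B - 12) = (z + 0)*(-12 + B) = z*(-12 + B))
8*(o(-4, 8) + 1/(23 + 49)) = 8*(-4*(-12 + 8) + 1/(23 + 49)) = 8*(-4*(-4) + 1/72) = 8*(16 + 1/72) = 8*(1153/72) = 1153/9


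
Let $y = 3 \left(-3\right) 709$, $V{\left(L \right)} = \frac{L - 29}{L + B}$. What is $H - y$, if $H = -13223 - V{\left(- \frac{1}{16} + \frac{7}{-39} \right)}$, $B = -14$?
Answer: $- \frac{60823101}{8887} \approx -6844.1$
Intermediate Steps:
$V{\left(L \right)} = \frac{-29 + L}{-14 + L}$ ($V{\left(L \right)} = \frac{L - 29}{L - 14} = \frac{-29 + L}{-14 + L}$)
$H = - \frac{117531048}{8887}$ ($H = -13223 - \frac{-29 + \left(- \frac{1}{16} + \frac{7}{-39}\right)}{-14 + \left(- \frac{1}{16} + \frac{7}{-39}\right)} = -13223 - \frac{-29 + \left(\left(-1\right) \frac{1}{16} + 7 \left(- \frac{1}{39}\right)\right)}{-14 + \left(\left(-1\right) \frac{1}{16} + 7 \left(- \frac{1}{39}\right)\right)} = -13223 - \frac{-29 - \frac{151}{624}}{-14 - \frac{151}{624}} = -13223 - \frac{1}{- \frac{8887}{624}} \left(- \frac{18247}{624}\right) = -13223 - \left(- \frac{624}{8887}\right) \left(- \frac{18247}{624}\right) = -13223 - \frac{18247}{8887} = - \frac{117531048}{8887} \approx -13225.0$)
$y = -6381$ ($y = \left(-9\right) 709 = -6381$)
$H - y = - \frac{117531048}{8887} - -6381 = - \frac{117531048}{8887} + 6381 = - \frac{60823101}{8887}$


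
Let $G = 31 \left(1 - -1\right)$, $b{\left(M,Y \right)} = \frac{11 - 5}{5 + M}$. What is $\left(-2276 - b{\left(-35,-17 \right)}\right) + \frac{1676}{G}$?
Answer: $- \frac{348559}{155} \approx -2248.8$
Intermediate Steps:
$b{\left(M,Y \right)} = \frac{6}{5 + M}$
$G = 62$ ($G = 31 \left(1 + 1\right) = 31 \cdot 2 = 62$)
$\left(-2276 - b{\left(-35,-17 \right)}\right) + \frac{1676}{G} = \left(-2276 - \frac{6}{5 - 35}\right) + \frac{1676}{62} = \left(-2276 - \frac{6}{-30}\right) + 1676 \cdot \frac{1}{62} = \left(-2276 - 6 \left(- \frac{1}{30}\right)\right) + \frac{838}{31} = \left(-2276 - - \frac{1}{5}\right) + \frac{838}{31} = \left(-2276 + \frac{1}{5}\right) + \frac{838}{31} = - \frac{11379}{5} + \frac{838}{31} = - \frac{348559}{155}$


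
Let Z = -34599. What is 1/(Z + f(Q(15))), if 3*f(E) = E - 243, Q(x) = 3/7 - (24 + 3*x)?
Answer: -7/242920 ≈ -2.8816e-5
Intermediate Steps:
Q(x) = -165/7 - 3*x (Q(x) = 3*(⅐) - (24 + 3*x) = 3/7 - 3*(8 + x) = 3/7 + (-24 - 3*x) = -165/7 - 3*x)
f(E) = -81 + E/3 (f(E) = (E - 243)/3 = (-243 + E)/3 = -81 + E/3)
1/(Z + f(Q(15))) = 1/(-34599 + (-81 + (-165/7 - 3*15)/3)) = 1/(-34599 + (-81 + (-165/7 - 45)/3)) = 1/(-34599 + (-81 + (⅓)*(-480/7))) = 1/(-34599 + (-81 - 160/7)) = 1/(-34599 - 727/7) = 1/(-242920/7) = -7/242920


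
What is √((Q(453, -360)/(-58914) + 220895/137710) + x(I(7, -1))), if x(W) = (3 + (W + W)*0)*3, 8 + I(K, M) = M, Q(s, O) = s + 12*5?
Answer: 11*√19765620945829/15024161 ≈ 3.2551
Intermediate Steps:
Q(s, O) = 60 + s (Q(s, O) = s + 60 = 60 + s)
I(K, M) = -8 + M
x(W) = 9 (x(W) = (3 + (2*W)*0)*3 = (3 + 0)*3 = 3*3 = 9)
√((Q(453, -360)/(-58914) + 220895/137710) + x(I(7, -1))) = √(((60 + 453)/(-58914) + 220895/137710) + 9) = √((513*(-1/58914) + 220895*(1/137710)) + 9) = √((-19/2182 + 44179/27542) + 9) = √(23968820/15024161 + 9) = √(159186269/15024161) = 11*√19765620945829/15024161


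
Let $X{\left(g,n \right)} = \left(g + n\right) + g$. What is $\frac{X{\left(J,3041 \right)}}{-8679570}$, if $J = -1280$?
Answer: $- \frac{481}{8679570} \approx -5.5417 \cdot 10^{-5}$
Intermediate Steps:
$X{\left(g,n \right)} = n + 2 g$
$\frac{X{\left(J,3041 \right)}}{-8679570} = \frac{3041 + 2 \left(-1280\right)}{-8679570} = \left(3041 - 2560\right) \left(- \frac{1}{8679570}\right) = 481 \left(- \frac{1}{8679570}\right) = - \frac{481}{8679570}$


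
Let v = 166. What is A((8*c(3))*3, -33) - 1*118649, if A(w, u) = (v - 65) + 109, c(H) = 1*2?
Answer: -118439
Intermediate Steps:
c(H) = 2
A(w, u) = 210 (A(w, u) = (166 - 65) + 109 = 101 + 109 = 210)
A((8*c(3))*3, -33) - 1*118649 = 210 - 1*118649 = 210 - 118649 = -118439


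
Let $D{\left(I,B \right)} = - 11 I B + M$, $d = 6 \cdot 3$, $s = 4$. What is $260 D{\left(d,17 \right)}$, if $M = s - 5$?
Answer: $-875420$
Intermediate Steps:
$M = -1$ ($M = 4 - 5 = -1$)
$d = 18$
$D{\left(I,B \right)} = -1 - 11 B I$ ($D{\left(I,B \right)} = - 11 I B - 1 = - 11 B I - 1 = -1 - 11 B I$)
$260 D{\left(d,17 \right)} = 260 \left(-1 - 187 \cdot 18\right) = 260 \left(-1 - 3366\right) = 260 \left(-3367\right) = -875420$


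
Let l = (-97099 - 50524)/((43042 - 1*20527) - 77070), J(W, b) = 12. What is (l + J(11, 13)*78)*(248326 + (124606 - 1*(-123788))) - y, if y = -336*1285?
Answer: 5092226749792/10911 ≈ 4.6671e+8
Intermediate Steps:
y = -431760
l = 147623/54555 (l = -147623/((43042 - 20527) - 77070) = -147623/(22515 - 77070) = -147623/(-54555) = -147623*(-1/54555) = 147623/54555 ≈ 2.7059)
(l + J(11, 13)*78)*(248326 + (124606 - 1*(-123788))) - y = (147623/54555 + 12*78)*(248326 + (124606 - 1*(-123788))) - 1*(-431760) = (147623/54555 + 936)*(248326 + (124606 + 123788)) + 431760 = 51211103*(248326 + 248394)/54555 + 431760 = (51211103/54555)*496720 + 431760 = 5087515816432/10911 + 431760 = 5092226749792/10911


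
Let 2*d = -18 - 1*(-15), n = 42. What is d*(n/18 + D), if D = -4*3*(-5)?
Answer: -187/2 ≈ -93.500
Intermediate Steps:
d = -3/2 (d = (-18 - 1*(-15))/2 = (-18 + 15)/2 = (½)*(-3) = -3/2 ≈ -1.5000)
D = 60 (D = -12*(-5) = 60)
d*(n/18 + D) = -3*(42/18 + 60)/2 = -3*(42*(1/18) + 60)/2 = -3*(7/3 + 60)/2 = -3/2*187/3 = -187/2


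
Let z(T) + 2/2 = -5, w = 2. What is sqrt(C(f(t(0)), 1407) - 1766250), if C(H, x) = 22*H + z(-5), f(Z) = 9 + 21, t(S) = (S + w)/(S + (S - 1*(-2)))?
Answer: 2*I*sqrt(441399) ≈ 1328.8*I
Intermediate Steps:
z(T) = -6 (z(T) = -1 - 5 = -6)
t(S) = (2 + S)/(2 + 2*S) (t(S) = (S + 2)/(S + (S - 1*(-2))) = (2 + S)/(S + (S + 2)) = (2 + S)/(S + (2 + S)) = (2 + S)/(2 + 2*S))
f(Z) = 30
C(H, x) = -6 + 22*H (C(H, x) = 22*H - 6 = -6 + 22*H)
sqrt(C(f(t(0)), 1407) - 1766250) = sqrt((-6 + 22*30) - 1766250) = sqrt((-6 + 660) - 1766250) = sqrt(654 - 1766250) = sqrt(-1765596) = 2*I*sqrt(441399)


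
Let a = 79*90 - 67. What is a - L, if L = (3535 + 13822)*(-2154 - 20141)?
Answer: 386981358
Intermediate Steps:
a = 7043 (a = 7110 - 67 = 7043)
L = -386974315 (L = 17357*(-22295) = -386974315)
a - L = 7043 - 1*(-386974315) = 7043 + 386974315 = 386981358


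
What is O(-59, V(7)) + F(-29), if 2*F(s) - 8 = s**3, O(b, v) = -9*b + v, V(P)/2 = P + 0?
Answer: -23291/2 ≈ -11646.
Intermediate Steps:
V(P) = 2*P (V(P) = 2*(P + 0) = 2*P)
O(b, v) = v - 9*b
F(s) = 4 + s**3/2
O(-59, V(7)) + F(-29) = (2*7 - 9*(-59)) + (4 + (1/2)*(-29)**3) = (14 + 531) + (4 + (1/2)*(-24389)) = 545 + (4 - 24389/2) = 545 - 24381/2 = -23291/2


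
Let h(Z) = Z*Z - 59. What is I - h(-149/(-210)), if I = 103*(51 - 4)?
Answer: 216067799/44100 ≈ 4899.5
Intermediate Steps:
h(Z) = -59 + Z² (h(Z) = Z² - 59 = -59 + Z²)
I = 4841 (I = 103*47 = 4841)
I - h(-149/(-210)) = 4841 - (-59 + (-149/(-210))²) = 4841 - (-59 + (-149*(-1/210))²) = 4841 - (-59 + (149/210)²) = 4841 - (-59 + 22201/44100) = 4841 - 1*(-2579699/44100) = 4841 + 2579699/44100 = 216067799/44100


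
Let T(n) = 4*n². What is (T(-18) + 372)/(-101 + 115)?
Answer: 834/7 ≈ 119.14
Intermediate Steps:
(T(-18) + 372)/(-101 + 115) = (4*(-18)² + 372)/(-101 + 115) = (4*324 + 372)/14 = (1296 + 372)*(1/14) = 1668*(1/14) = 834/7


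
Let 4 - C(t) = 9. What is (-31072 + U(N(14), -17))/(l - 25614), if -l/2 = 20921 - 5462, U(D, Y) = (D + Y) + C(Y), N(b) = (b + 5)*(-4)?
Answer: 5195/9422 ≈ 0.55137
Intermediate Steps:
C(t) = -5 (C(t) = 4 - 1*9 = 4 - 9 = -5)
N(b) = -20 - 4*b (N(b) = (5 + b)*(-4) = -20 - 4*b)
U(D, Y) = -5 + D + Y (U(D, Y) = (D + Y) - 5 = -5 + D + Y)
l = -30918 (l = -2*(20921 - 5462) = -2*15459 = -30918)
(-31072 + U(N(14), -17))/(l - 25614) = (-31072 + (-5 + (-20 - 4*14) - 17))/(-30918 - 25614) = (-31072 + (-5 + (-20 - 56) - 17))/(-56532) = (-31072 + (-5 - 76 - 17))*(-1/56532) = (-31072 - 98)*(-1/56532) = -31170*(-1/56532) = 5195/9422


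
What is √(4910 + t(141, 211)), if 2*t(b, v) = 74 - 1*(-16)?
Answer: √4955 ≈ 70.392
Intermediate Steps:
t(b, v) = 45 (t(b, v) = (74 - 1*(-16))/2 = (74 + 16)/2 = (½)*90 = 45)
√(4910 + t(141, 211)) = √(4910 + 45) = √4955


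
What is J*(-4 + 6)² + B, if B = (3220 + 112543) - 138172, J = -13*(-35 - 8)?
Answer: -20173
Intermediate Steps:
J = 559 (J = -13*(-43) = 559)
B = -22409 (B = 115763 - 138172 = -22409)
J*(-4 + 6)² + B = 559*(-4 + 6)² - 22409 = 559*2² - 22409 = 559*4 - 22409 = 2236 - 22409 = -20173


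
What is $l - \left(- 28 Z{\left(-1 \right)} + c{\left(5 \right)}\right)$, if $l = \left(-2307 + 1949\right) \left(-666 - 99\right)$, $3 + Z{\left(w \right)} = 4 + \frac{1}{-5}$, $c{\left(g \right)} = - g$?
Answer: $\frac{1369487}{5} \approx 2.739 \cdot 10^{5}$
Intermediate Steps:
$Z{\left(w \right)} = \frac{4}{5}$ ($Z{\left(w \right)} = -3 + \left(4 + \frac{1}{-5}\right) = -3 + \left(4 - \frac{1}{5}\right) = -3 + \frac{19}{5} = \frac{4}{5}$)
$l = 273870$ ($l = \left(-358\right) \left(-765\right) = 273870$)
$l - \left(- 28 Z{\left(-1 \right)} + c{\left(5 \right)}\right) = 273870 - \left(\left(-28\right) \frac{4}{5} - 5\right) = 273870 - \left(- \frac{112}{5} - 5\right) = 273870 - - \frac{137}{5} = 273870 + \frac{137}{5} = \frac{1369487}{5}$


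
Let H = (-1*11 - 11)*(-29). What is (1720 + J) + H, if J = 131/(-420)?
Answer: 990229/420 ≈ 2357.7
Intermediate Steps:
H = 638 (H = (-11 - 11)*(-29) = -22*(-29) = 638)
J = -131/420 (J = 131*(-1/420) = -131/420 ≈ -0.31190)
(1720 + J) + H = (1720 - 131/420) + 638 = 722269/420 + 638 = 990229/420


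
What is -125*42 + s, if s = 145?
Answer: -5105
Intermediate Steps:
-125*42 + s = -125*42 + 145 = -5250 + 145 = -5105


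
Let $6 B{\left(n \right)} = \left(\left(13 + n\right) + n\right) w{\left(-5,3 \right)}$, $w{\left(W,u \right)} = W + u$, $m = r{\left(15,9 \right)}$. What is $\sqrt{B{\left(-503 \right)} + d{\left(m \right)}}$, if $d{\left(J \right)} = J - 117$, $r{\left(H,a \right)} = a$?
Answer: $\sqrt{223} \approx 14.933$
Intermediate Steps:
$m = 9$
$d{\left(J \right)} = -117 + J$
$B{\left(n \right)} = - \frac{13}{3} - \frac{2 n}{3}$ ($B{\left(n \right)} = \frac{\left(\left(13 + n\right) + n\right) \left(-5 + 3\right)}{6} = \frac{\left(13 + 2 n\right) \left(-2\right)}{6} = \frac{-26 - 4 n}{6} = - \frac{13}{3} - \frac{2 n}{3}$)
$\sqrt{B{\left(-503 \right)} + d{\left(m \right)}} = \sqrt{\left(- \frac{13}{3} - - \frac{1006}{3}\right) + \left(-117 + 9\right)} = \sqrt{\left(- \frac{13}{3} + \frac{1006}{3}\right) - 108} = \sqrt{331 - 108} = \sqrt{223}$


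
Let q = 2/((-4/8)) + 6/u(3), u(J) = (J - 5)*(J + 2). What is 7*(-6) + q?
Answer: -233/5 ≈ -46.600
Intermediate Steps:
u(J) = (-5 + J)*(2 + J)
q = -23/5 (q = 2/((-4/8)) + 6/(-10 + 3**2 - 3*3) = 2/((-4*1/8)) + 6/(-10 + 9 - 9) = 2/(-1/2) + 6/(-10) = 2*(-2) + 6*(-1/10) = -4 - 3/5 = -23/5 ≈ -4.6000)
7*(-6) + q = 7*(-6) - 23/5 = -42 - 23/5 = -233/5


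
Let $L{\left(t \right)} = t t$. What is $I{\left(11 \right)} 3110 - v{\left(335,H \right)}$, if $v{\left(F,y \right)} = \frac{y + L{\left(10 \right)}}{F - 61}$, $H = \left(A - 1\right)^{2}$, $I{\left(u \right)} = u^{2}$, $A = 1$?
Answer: $\frac{51554420}{137} \approx 3.7631 \cdot 10^{5}$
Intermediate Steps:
$L{\left(t \right)} = t^{2}$
$H = 0$ ($H = \left(1 - 1\right)^{2} = 0^{2} = 0$)
$v{\left(F,y \right)} = \frac{100 + y}{-61 + F}$ ($v{\left(F,y \right)} = \frac{y + 10^{2}}{F - 61} = \frac{y + 100}{-61 + F} = \frac{100 + y}{-61 + F}$)
$I{\left(11 \right)} 3110 - v{\left(335,H \right)} = 11^{2} \cdot 3110 - \frac{100 + 0}{-61 + 335} = 121 \cdot 3110 - \frac{1}{274} \cdot 100 = 376310 - \frac{1}{274} \cdot 100 = 376310 - \frac{50}{137} = \frac{51554420}{137}$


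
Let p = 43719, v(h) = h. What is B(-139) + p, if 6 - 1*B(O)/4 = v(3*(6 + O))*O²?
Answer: 30880059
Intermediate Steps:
B(O) = 24 - 4*O²*(18 + 3*O) (B(O) = 24 - 4*3*(6 + O)*O² = 24 - 4*(18 + 3*O)*O² = 24 - 4*O²*(18 + 3*O))
B(-139) + p = (24 - 12*(-139)²*(6 - 139)) + 43719 = (24 - 12*19321*(-133)) + 43719 = (24 + 30836316) + 43719 = 30836340 + 43719 = 30880059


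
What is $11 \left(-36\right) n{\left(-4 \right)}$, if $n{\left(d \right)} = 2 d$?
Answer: $3168$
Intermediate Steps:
$11 \left(-36\right) n{\left(-4 \right)} = 11 \left(-36\right) 2 \left(-4\right) = \left(-396\right) \left(-8\right) = 3168$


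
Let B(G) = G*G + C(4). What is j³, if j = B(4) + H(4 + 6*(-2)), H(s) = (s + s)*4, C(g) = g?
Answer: -85184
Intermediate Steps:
H(s) = 8*s (H(s) = (2*s)*4 = 8*s)
B(G) = 4 + G² (B(G) = G*G + 4 = G² + 4 = 4 + G²)
j = -44 (j = (4 + 4²) + 8*(4 + 6*(-2)) = (4 + 16) + 8*(4 - 12) = 20 + 8*(-8) = 20 - 64 = -44)
j³ = (-44)³ = -85184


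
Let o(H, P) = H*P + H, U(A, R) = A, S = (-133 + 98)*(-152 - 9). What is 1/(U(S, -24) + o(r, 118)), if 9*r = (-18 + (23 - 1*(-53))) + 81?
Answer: 9/67256 ≈ 0.00013382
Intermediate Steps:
S = 5635 (S = -35*(-161) = 5635)
r = 139/9 (r = ((-18 + (23 - 1*(-53))) + 81)/9 = ((-18 + (23 + 53)) + 81)/9 = ((-18 + 76) + 81)/9 = (58 + 81)/9 = (⅑)*139 = 139/9 ≈ 15.444)
o(H, P) = H + H*P
1/(U(S, -24) + o(r, 118)) = 1/(5635 + 139*(1 + 118)/9) = 1/(5635 + (139/9)*119) = 1/(5635 + 16541/9) = 1/(67256/9) = 9/67256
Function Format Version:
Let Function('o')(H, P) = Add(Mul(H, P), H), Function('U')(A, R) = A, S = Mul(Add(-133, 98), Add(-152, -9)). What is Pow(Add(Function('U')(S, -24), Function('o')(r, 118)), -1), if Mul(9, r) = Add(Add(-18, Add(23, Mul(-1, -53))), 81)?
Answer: Rational(9, 67256) ≈ 0.00013382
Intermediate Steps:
S = 5635 (S = Mul(-35, -161) = 5635)
r = Rational(139, 9) (r = Mul(Rational(1, 9), Add(Add(-18, Add(23, Mul(-1, -53))), 81)) = Mul(Rational(1, 9), Add(Add(-18, Add(23, 53)), 81)) = Mul(Rational(1, 9), Add(Add(-18, 76), 81)) = Mul(Rational(1, 9), Add(58, 81)) = Mul(Rational(1, 9), 139) = Rational(139, 9) ≈ 15.444)
Function('o')(H, P) = Add(H, Mul(H, P))
Pow(Add(Function('U')(S, -24), Function('o')(r, 118)), -1) = Pow(Add(5635, Mul(Rational(139, 9), Add(1, 118))), -1) = Pow(Add(5635, Mul(Rational(139, 9), 119)), -1) = Pow(Add(5635, Rational(16541, 9)), -1) = Pow(Rational(67256, 9), -1) = Rational(9, 67256)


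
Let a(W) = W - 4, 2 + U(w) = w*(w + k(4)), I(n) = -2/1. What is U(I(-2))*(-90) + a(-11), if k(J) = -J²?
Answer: -3075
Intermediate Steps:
I(n) = -2 (I(n) = -2*1 = -2)
U(w) = -2 + w*(-16 + w) (U(w) = -2 + w*(w - 1*4²) = -2 + w*(w - 1*16) = -2 + w*(w - 16) = -2 + w*(-16 + w))
a(W) = -4 + W
U(I(-2))*(-90) + a(-11) = (-2 + (-2)² - 16*(-2))*(-90) + (-4 - 11) = (-2 + 4 + 32)*(-90) - 15 = 34*(-90) - 15 = -3060 - 15 = -3075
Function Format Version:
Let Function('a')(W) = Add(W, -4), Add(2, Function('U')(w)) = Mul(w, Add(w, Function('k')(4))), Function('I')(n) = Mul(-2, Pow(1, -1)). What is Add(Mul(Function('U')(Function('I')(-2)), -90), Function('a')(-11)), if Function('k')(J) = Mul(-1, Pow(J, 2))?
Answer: -3075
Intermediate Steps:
Function('I')(n) = -2 (Function('I')(n) = Mul(-2, 1) = -2)
Function('U')(w) = Add(-2, Mul(w, Add(-16, w))) (Function('U')(w) = Add(-2, Mul(w, Add(w, Mul(-1, Pow(4, 2))))) = Add(-2, Mul(w, Add(w, Mul(-1, 16)))) = Add(-2, Mul(w, Add(w, -16))) = Add(-2, Mul(w, Add(-16, w))))
Function('a')(W) = Add(-4, W)
Add(Mul(Function('U')(Function('I')(-2)), -90), Function('a')(-11)) = Add(Mul(Add(-2, Pow(-2, 2), Mul(-16, -2)), -90), Add(-4, -11)) = Add(Mul(Add(-2, 4, 32), -90), -15) = Add(Mul(34, -90), -15) = Add(-3060, -15) = -3075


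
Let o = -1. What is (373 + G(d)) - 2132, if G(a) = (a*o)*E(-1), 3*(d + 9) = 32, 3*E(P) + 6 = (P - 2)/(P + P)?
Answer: -3513/2 ≈ -1756.5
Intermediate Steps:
E(P) = -2 + (-2 + P)/(6*P) (E(P) = -2 + ((P - 2)/(P + P))/3 = -2 + ((-2 + P)/((2*P)))/3 = -2 + ((-2 + P)*(1/(2*P)))/3 = -2 + ((-2 + P)/(2*P))/3 = -2 + (-2 + P)/(6*P))
d = 5/3 (d = -9 + (1/3)*32 = -9 + 32/3 = 5/3 ≈ 1.6667)
G(a) = 3*a/2 (G(a) = (a*(-1))*((1/6)*(-2 - 11*(-1))/(-1)) = (-a)*((1/6)*(-1)*(-2 + 11)) = (-a)*((1/6)*(-1)*9) = -a*(-3/2) = 3*a/2)
(373 + G(d)) - 2132 = (373 + (3/2)*(5/3)) - 2132 = (373 + 5/2) - 2132 = 751/2 - 2132 = -3513/2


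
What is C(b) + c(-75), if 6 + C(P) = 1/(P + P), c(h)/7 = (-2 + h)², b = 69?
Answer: 5726587/138 ≈ 41497.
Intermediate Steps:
c(h) = 7*(-2 + h)²
C(P) = -6 + 1/(2*P) (C(P) = -6 + 1/(P + P) = -6 + 1/(2*P))
C(b) + c(-75) = (-6 + (½)/69) + 7*(-2 - 75)² = (-6 + (½)*(1/69)) + 7*(-77)² = (-6 + 1/138) + 7*5929 = -827/138 + 41503 = 5726587/138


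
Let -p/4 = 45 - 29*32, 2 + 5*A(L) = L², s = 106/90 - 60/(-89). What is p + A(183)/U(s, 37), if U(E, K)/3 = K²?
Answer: 72563107/20535 ≈ 3533.6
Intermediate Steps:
s = 7417/4005 (s = 106*(1/90) - 60*(-1/89) = 53/45 + 60/89 = 7417/4005 ≈ 1.8519)
U(E, K) = 3*K²
A(L) = -⅖ + L²/5
p = 3532 (p = -4*(45 - 29*32) = -4*(45 - 928) = -4*(-883) = 3532)
p + A(183)/U(s, 37) = 3532 + (-⅖ + (⅕)*183²)/((3*37²)) = 3532 + (-⅖ + (⅕)*33489)/((3*1369)) = 3532 + (-⅖ + 33489/5)/4107 = 3532 + (33487/5)*(1/4107) = 3532 + 33487/20535 = 72563107/20535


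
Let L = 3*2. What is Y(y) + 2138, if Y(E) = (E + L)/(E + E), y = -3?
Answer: 4275/2 ≈ 2137.5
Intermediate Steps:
L = 6
Y(E) = (6 + E)/(2*E) (Y(E) = (E + 6)/(E + E) = (6 + E)/((2*E)) = (6 + E)*(1/(2*E)) = (6 + E)/(2*E))
Y(y) + 2138 = (1/2)*(6 - 3)/(-3) + 2138 = (1/2)*(-1/3)*3 + 2138 = -1/2 + 2138 = 4275/2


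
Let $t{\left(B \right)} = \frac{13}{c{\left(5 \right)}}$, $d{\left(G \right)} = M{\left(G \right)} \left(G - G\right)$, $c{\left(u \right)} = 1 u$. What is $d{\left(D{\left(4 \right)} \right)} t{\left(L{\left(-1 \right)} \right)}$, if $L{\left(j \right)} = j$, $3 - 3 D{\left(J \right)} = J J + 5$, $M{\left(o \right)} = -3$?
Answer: $0$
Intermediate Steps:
$c{\left(u \right)} = u$
$D{\left(J \right)} = - \frac{2}{3} - \frac{J^{2}}{3}$ ($D{\left(J \right)} = 1 - \frac{J J + 5}{3} = 1 - \frac{J^{2} + 5}{3} = 1 - \frac{5 + J^{2}}{3} = 1 - \left(\frac{5}{3} + \frac{J^{2}}{3}\right) = - \frac{2}{3} - \frac{J^{2}}{3}$)
$d{\left(G \right)} = 0$ ($d{\left(G \right)} = - 3 \left(G - G\right) = \left(-3\right) 0 = 0$)
$t{\left(B \right)} = \frac{13}{5}$
$d{\left(D{\left(4 \right)} \right)} t{\left(L{\left(-1 \right)} \right)} = 0 \cdot \frac{13}{5} = 0$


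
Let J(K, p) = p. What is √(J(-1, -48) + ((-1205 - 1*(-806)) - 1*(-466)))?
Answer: √19 ≈ 4.3589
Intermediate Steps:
√(J(-1, -48) + ((-1205 - 1*(-806)) - 1*(-466))) = √(-48 + ((-1205 - 1*(-806)) - 1*(-466))) = √(-48 + ((-1205 + 806) + 466)) = √(-48 + (-399 + 466)) = √(-48 + 67) = √19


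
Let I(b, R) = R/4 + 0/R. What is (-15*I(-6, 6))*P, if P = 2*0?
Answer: 0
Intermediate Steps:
I(b, R) = R/4 (I(b, R) = R*(¼) + 0 = R/4 + 0 = R/4)
P = 0
(-15*I(-6, 6))*P = -15*6/4*0 = -15*3/2*0 = -45/2*0 = 0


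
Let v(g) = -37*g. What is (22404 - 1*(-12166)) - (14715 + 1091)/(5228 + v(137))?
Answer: 5480824/159 ≈ 34471.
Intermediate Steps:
(22404 - 1*(-12166)) - (14715 + 1091)/(5228 + v(137)) = (22404 - 1*(-12166)) - (14715 + 1091)/(5228 - 37*137) = (22404 + 12166) - 15806/(5228 - 5069) = 34570 - 15806/159 = 5480824/159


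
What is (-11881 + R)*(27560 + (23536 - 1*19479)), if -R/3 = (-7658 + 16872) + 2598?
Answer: -1496021589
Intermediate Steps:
R = -35436 (R = -3*((-7658 + 16872) + 2598) = -3*(9214 + 2598) = -3*11812 = -35436)
(-11881 + R)*(27560 + (23536 - 1*19479)) = (-11881 - 35436)*(27560 + (23536 - 1*19479)) = -47317*(27560 + (23536 - 19479)) = -47317*(27560 + 4057) = -47317*31617 = -1496021589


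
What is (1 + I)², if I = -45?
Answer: 1936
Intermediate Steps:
(1 + I)² = (1 - 45)² = (-44)² = 1936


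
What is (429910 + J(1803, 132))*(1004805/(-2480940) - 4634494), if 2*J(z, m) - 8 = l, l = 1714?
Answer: -10005985816174457/5012 ≈ -1.9964e+12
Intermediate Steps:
J(z, m) = 861 (J(z, m) = 4 + (½)*1714 = 4 + 857 = 861)
(429910 + J(1803, 132))*(1004805/(-2480940) - 4634494) = (429910 + 861)*(1004805/(-2480940) - 4634494) = 430771*(1004805*(-1/2480940) - 4634494) = 430771*(-22329/55132 - 4634494) = 430771*(-255508945537/55132) = -10005985816174457/5012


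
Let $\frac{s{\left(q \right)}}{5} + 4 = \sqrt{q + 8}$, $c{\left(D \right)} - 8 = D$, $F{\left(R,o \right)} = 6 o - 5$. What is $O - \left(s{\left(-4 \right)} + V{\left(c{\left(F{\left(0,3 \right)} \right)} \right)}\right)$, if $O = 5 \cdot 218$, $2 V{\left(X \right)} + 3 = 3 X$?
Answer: $1070$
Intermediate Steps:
$F{\left(R,o \right)} = -5 + 6 o$
$c{\left(D \right)} = 8 + D$
$s{\left(q \right)} = -20 + 5 \sqrt{8 + q}$ ($s{\left(q \right)} = -20 + 5 \sqrt{q + 8} = -20 + 5 \sqrt{8 + q}$)
$V{\left(X \right)} = - \frac{3}{2} + \frac{3 X}{2}$
$O = 1090$
$O - \left(s{\left(-4 \right)} + V{\left(c{\left(F{\left(0,3 \right)} \right)} \right)}\right) = 1090 - \left(\left(-20 + 5 \sqrt{8 - 4}\right) - \left(\frac{3}{2} - \frac{3 \left(8 + \left(-5 + 6 \cdot 3\right)\right)}{2}\right)\right) = 1090 - \left(\left(-20 + 5 \sqrt{4}\right) - \left(\frac{3}{2} - \frac{3 \left(8 + \left(-5 + 18\right)\right)}{2}\right)\right) = 1090 - \left(\left(-20 + 5 \cdot 2\right) - \left(\frac{3}{2} - \frac{3 \left(8 + 13\right)}{2}\right)\right) = 1090 - \left(\left(-20 + 10\right) + \left(- \frac{3}{2} + \frac{3}{2} \cdot 21\right)\right) = 1090 - \left(-10 + \left(- \frac{3}{2} + \frac{63}{2}\right)\right) = 1090 - \left(-10 + 30\right) = 1090 - 20 = 1070$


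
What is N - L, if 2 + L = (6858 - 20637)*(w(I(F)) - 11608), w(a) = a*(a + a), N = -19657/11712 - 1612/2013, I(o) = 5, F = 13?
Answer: -6839161916385/42944 ≈ -1.5926e+8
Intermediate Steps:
N = -106465/42944 (N = -19657*1/11712 - 1612*1/2013 = -19657/11712 - 1612/2013 = -106465/42944 ≈ -2.4792)
w(a) = 2*a² (w(a) = a*(2*a) = 2*a²)
L = 159257680 (L = -2 + (6858 - 20637)*(2*5² - 11608) = -2 - 13779*(2*25 - 11608) = -2 - 13779*(50 - 11608) = -2 - 13779*(-11558) = -2 + 159257682 = 159257680)
N - L = -106465/42944 - 1*159257680 = -106465/42944 - 159257680 = -6839161916385/42944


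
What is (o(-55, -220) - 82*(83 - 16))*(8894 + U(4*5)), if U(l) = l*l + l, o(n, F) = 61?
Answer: -50602962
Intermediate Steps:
U(l) = l + l² (U(l) = l² + l = l + l²)
(o(-55, -220) - 82*(83 - 16))*(8894 + U(4*5)) = (61 - 82*(83 - 16))*(8894 + (4*5)*(1 + 4*5)) = (61 - 82*67)*(8894 + 20*(1 + 20)) = (61 - 5494)*(8894 + 20*21) = -5433*(8894 + 420) = -5433*9314 = -50602962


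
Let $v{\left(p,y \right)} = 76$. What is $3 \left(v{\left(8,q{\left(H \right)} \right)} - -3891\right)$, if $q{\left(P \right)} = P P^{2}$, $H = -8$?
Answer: $11901$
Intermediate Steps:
$q{\left(P \right)} = P^{3}$
$3 \left(v{\left(8,q{\left(H \right)} \right)} - -3891\right) = 3 \left(76 - -3891\right) = 3 \left(76 + 3891\right) = 3 \cdot 3967 = 11901$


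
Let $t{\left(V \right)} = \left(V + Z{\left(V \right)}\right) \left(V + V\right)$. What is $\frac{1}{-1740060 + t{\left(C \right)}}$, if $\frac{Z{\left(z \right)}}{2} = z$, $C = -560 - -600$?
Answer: $- \frac{1}{1730460} \approx -5.7788 \cdot 10^{-7}$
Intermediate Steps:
$C = 40$ ($C = -560 + 600 = 40$)
$Z{\left(z \right)} = 2 z$
$t{\left(V \right)} = 6 V^{2}$ ($t{\left(V \right)} = \left(V + 2 V\right) \left(V + V\right) = 3 V 2 V = 6 V^{2}$)
$\frac{1}{-1740060 + t{\left(C \right)}} = \frac{1}{-1740060 + 6 \cdot 40^{2}} = \frac{1}{-1740060 + 6 \cdot 1600} = \frac{1}{-1740060 + 9600} = \frac{1}{-1730460} = - \frac{1}{1730460}$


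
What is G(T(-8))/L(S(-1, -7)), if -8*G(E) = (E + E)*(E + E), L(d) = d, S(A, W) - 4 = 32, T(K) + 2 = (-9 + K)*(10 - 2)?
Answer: -529/2 ≈ -264.50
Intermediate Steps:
T(K) = -74 + 8*K (T(K) = -2 + (-9 + K)*(10 - 2) = -2 + (-9 + K)*8 = -2 + (-72 + 8*K) = -74 + 8*K)
S(A, W) = 36 (S(A, W) = 4 + 32 = 36)
G(E) = -E**2/2 (G(E) = -(E + E)*(E + E)/8 = -2*E*2*E/8 = -E**2/2)
G(T(-8))/L(S(-1, -7)) = -(-74 + 8*(-8))**2/2/36 = -(-74 - 64)**2/2*(1/36) = -1/2*(-138)**2*(1/36) = -1/2*19044*(1/36) = -9522*1/36 = -529/2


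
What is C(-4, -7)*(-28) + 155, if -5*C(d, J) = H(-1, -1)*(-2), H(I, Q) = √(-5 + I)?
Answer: 155 - 56*I*√6/5 ≈ 155.0 - 27.434*I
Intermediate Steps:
C(d, J) = 2*I*√6/5 (C(d, J) = -√(-5 - 1)*(-2)/5 = -√(-6)*(-2)/5 = -I*√6*(-2)/5 = -(-2)*I*√6/5 = 2*I*√6/5)
C(-4, -7)*(-28) + 155 = (2*I*√6/5)*(-28) + 155 = -56*I*√6/5 + 155 = 155 - 56*I*√6/5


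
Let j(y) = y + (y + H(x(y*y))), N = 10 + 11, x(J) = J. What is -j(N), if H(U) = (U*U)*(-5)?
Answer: 972363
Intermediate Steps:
H(U) = -5*U² (H(U) = U²*(-5) = -5*U²)
N = 21
j(y) = -5*y⁴ + 2*y (j(y) = y + (y - 5*y⁴) = -5*y⁴ + 2*y)
-j(N) = -21*(2 - 5*21³) = -21*(2 - 5*9261) = -21*(2 - 46305) = -21*(-46303) = -1*(-972363) = 972363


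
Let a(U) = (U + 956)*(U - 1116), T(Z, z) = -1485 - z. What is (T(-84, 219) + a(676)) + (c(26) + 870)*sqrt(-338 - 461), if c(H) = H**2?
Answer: -719784 + 1546*I*sqrt(799) ≈ -7.1978e+5 + 43700.0*I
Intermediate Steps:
a(U) = (-1116 + U)*(956 + U) (a(U) = (956 + U)*(-1116 + U) = (-1116 + U)*(956 + U))
(T(-84, 219) + a(676)) + (c(26) + 870)*sqrt(-338 - 461) = ((-1485 - 1*219) + (-1066896 + 676**2 - 160*676)) + (26**2 + 870)*sqrt(-338 - 461) = ((-1485 - 219) + (-1066896 + 456976 - 108160)) + (676 + 870)*sqrt(-799) = (-1704 - 718080) + 1546*(I*sqrt(799)) = -719784 + 1546*I*sqrt(799)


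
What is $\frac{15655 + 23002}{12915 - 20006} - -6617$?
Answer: $\frac{46882490}{7091} \approx 6611.5$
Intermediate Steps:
$\frac{15655 + 23002}{12915 - 20006} - -6617 = \frac{38657}{-7091} + 6617 = 38657 \left(- \frac{1}{7091}\right) + 6617 = - \frac{38657}{7091} + 6617 = \frac{46882490}{7091}$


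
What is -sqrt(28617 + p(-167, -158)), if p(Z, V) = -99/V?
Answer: -sqrt(714410430)/158 ≈ -169.17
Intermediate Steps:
-sqrt(28617 + p(-167, -158)) = -sqrt(28617 - 99/(-158)) = -sqrt(28617 - 99*(-1/158)) = -sqrt(28617 + 99/158) = -sqrt(4521585/158) = -sqrt(714410430)/158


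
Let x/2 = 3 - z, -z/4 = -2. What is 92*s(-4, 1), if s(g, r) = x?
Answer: -920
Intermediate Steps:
z = 8 (z = -4*(-2) = 8)
x = -10 (x = 2*(3 - 1*8) = 2*(3 - 8) = 2*(-5) = -10)
s(g, r) = -10
92*s(-4, 1) = 92*(-10) = -920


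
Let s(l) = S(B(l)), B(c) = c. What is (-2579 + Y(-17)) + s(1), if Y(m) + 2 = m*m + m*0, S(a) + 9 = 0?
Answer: -2301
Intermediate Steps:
S(a) = -9 (S(a) = -9 + 0 = -9)
Y(m) = -2 + m² (Y(m) = -2 + (m*m + m*0) = -2 + (m² + 0) = -2 + m²)
s(l) = -9
(-2579 + Y(-17)) + s(1) = (-2579 + (-2 + (-17)²)) - 9 = (-2579 + (-2 + 289)) - 9 = (-2579 + 287) - 9 = -2292 - 9 = -2301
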